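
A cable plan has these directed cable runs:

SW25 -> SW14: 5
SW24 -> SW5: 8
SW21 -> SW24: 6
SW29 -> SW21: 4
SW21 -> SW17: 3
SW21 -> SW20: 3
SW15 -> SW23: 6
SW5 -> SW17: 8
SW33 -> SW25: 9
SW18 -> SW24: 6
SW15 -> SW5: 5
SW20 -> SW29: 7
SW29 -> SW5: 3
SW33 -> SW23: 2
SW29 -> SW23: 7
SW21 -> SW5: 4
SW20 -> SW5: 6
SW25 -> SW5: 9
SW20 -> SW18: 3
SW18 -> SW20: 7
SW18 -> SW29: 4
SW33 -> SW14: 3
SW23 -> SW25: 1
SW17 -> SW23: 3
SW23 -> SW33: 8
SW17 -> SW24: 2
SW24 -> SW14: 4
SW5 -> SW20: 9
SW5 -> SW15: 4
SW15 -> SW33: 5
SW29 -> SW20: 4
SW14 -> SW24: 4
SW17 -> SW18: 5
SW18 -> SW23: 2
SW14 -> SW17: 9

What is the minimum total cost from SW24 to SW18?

18

Running Dijkstra from SW24:
SW24: 0
SW14: 4  (via SW24)
SW5: 8  (via SW24)
SW15: 12  (via SW5)
SW17: 13  (via SW14)
SW23: 16  (via SW17)
SW20: 17  (via SW5)
SW33: 17  (via SW15)
SW25: 17  (via SW23)
SW18: 18  (via SW17)
Shortest route: SW24–SW14–SW17–SW18 = 18.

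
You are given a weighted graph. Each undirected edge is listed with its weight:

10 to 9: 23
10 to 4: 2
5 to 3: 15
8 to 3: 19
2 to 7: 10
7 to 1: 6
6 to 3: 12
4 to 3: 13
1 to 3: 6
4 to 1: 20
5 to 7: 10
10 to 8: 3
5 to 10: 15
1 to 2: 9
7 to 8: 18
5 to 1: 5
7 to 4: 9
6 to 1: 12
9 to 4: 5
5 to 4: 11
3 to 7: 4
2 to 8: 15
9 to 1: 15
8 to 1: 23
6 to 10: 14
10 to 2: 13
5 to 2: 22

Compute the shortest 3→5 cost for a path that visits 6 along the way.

29

Best 3 to 6: 3–6 costing 12
Best 6 to 5: 6–1–5 costing 17
Total via 6: 12 + 17 = 29.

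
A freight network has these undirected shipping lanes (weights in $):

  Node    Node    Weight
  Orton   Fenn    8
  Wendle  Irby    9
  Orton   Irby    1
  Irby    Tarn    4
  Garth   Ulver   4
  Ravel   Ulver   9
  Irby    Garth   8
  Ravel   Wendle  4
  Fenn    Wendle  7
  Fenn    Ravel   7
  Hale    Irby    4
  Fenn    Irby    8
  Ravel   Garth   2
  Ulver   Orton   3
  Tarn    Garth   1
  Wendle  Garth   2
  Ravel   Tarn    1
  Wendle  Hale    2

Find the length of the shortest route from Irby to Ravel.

Shortest distances from Irby:
Irby: 0
Orton: 1  (via Irby)
Hale: 4  (via Irby)
Tarn: 4  (via Irby)
Ulver: 4  (via Orton)
Garth: 5  (via Tarn)
Ravel: 5  (via Tarn)
Shortest route: Irby–Tarn–Ravel = $5.

$5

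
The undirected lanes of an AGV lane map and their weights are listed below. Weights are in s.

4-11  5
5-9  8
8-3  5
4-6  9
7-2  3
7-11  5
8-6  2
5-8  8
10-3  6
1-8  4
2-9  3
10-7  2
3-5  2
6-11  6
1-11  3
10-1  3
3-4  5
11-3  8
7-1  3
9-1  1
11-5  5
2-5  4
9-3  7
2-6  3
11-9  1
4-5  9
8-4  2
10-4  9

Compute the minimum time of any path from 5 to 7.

Compare a few routes:
5 - 3 - 10 - 7: 2+6+2 = 10
5 - 11 - 9 - 1 - 7: 5+1+1+3 = 10
5 - 11 - 7: 5+5 = 10
5 - 2 - 7: 4+3 = 7
The minimum is 7 s via 5 - 2 - 7.

7 s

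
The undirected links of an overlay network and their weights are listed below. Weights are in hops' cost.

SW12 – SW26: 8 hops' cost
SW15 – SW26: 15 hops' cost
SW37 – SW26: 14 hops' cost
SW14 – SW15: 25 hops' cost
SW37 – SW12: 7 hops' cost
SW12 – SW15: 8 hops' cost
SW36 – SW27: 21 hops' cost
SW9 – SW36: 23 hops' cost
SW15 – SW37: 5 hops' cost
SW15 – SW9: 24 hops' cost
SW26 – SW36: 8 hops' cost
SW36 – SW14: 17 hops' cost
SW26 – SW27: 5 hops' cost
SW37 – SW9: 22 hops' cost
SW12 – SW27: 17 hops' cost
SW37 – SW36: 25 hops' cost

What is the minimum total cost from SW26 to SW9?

31 hops' cost

Settle nodes by increasing distance from SW26:
SW26: 0
SW27: 5  (via SW26)
SW36: 8  (via SW26)
SW12: 8  (via SW26)
SW37: 14  (via SW26)
SW15: 15  (via SW26)
SW14: 25  (via SW36)
SW9: 31  (via SW36)
Shortest route: SW26–SW36–SW9 = 31 hops' cost.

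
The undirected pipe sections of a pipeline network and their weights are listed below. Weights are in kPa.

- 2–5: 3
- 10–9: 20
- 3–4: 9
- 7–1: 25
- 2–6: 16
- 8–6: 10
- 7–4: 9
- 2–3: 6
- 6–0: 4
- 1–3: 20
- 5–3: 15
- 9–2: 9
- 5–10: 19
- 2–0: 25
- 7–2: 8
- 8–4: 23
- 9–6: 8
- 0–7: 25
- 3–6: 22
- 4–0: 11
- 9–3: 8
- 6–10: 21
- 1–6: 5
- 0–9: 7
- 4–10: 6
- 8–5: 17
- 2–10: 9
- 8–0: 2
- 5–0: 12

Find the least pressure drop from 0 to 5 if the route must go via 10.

29 kPa

Best 0 to 10: 0–4–10 costing 17
Best 10 to 5: 10–2–5 costing 12
Total via 10: 17 + 12 = 29 kPa.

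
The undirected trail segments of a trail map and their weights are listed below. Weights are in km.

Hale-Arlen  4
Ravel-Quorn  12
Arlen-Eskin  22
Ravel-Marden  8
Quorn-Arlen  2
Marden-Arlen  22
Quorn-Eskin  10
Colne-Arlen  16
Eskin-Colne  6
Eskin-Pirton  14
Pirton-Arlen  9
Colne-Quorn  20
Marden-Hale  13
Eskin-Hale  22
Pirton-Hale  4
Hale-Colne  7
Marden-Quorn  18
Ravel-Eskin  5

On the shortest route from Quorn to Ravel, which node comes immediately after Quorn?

Ravel

Compare a few routes:
Quorn - Arlen - Hale - Colne - Eskin - Ravel: 2+4+7+6+5 = 24
Quorn - Eskin - Ravel: 10+5 = 15
Quorn - Ravel: 12 = 12
Cheapest is Quorn - Ravel at 12 km.
So from Quorn the first move is to Ravel.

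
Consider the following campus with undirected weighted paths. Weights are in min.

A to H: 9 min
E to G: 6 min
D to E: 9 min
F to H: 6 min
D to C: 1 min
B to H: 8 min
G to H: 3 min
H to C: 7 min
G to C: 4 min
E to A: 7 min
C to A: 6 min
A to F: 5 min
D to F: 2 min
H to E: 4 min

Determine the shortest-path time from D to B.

16 min

Running Dijkstra from D:
D: 0
C: 1  (via D)
F: 2  (via D)
G: 5  (via C)
A: 7  (via C)
H: 8  (via C)
E: 9  (via D)
B: 16  (via H)
Shortest route: D → C → H → B = 16 min.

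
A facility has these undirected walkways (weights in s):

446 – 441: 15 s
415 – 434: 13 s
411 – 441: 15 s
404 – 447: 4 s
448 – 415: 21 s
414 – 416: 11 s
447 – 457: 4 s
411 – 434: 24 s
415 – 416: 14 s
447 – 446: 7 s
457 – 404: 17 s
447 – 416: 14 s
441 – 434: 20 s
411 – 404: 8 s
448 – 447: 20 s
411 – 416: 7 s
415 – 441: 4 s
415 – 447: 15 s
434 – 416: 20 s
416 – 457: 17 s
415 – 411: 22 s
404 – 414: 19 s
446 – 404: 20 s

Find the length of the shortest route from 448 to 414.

43 s

Running Dijkstra from 448:
448: 0
447: 20  (via 448)
415: 21  (via 448)
457: 24  (via 447)
404: 24  (via 447)
441: 25  (via 415)
446: 27  (via 447)
411: 32  (via 404)
416: 34  (via 447)
434: 34  (via 415)
414: 43  (via 404)
Shortest route: 448–447–404–414 = 43 s.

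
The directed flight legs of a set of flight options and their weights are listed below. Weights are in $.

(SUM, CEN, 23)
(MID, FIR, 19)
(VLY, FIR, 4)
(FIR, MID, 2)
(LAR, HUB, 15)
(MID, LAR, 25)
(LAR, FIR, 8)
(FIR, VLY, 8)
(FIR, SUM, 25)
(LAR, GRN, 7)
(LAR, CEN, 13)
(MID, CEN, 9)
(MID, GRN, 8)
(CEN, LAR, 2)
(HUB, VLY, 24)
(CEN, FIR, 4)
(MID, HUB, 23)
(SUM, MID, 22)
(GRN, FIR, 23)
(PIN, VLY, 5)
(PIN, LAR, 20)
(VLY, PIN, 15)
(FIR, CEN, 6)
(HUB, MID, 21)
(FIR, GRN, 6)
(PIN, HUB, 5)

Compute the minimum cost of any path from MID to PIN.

Candidate routes:
MID–CEN–FIR–VLY–PIN: 9+4+8+15 = 36
MID–FIR–VLY–PIN: 19+8+15 = 42
MID–CEN–LAR–FIR–VLY–PIN: 9+2+8+8+15 = 42
Cheapest is MID–CEN–FIR–VLY–PIN at $36.

$36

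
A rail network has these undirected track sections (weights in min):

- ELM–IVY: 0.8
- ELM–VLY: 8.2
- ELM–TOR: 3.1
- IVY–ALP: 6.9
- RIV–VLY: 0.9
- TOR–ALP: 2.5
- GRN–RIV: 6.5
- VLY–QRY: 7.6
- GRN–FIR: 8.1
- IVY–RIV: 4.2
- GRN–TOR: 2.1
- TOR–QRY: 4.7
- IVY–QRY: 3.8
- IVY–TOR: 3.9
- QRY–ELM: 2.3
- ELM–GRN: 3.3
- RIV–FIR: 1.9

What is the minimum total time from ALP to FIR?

Shortest distances from ALP:
ALP: 0
TOR: 2.5  (via ALP)
GRN: 4.6  (via TOR)
ELM: 5.6  (via TOR)
IVY: 6.4  (via TOR)
QRY: 7.2  (via TOR)
RIV: 10.6  (via IVY)
VLY: 11.5  (via RIV)
FIR: 12.5  (via RIV)
Shortest route: ALP → TOR → IVY → RIV → FIR = 12.5 min.

12.5 min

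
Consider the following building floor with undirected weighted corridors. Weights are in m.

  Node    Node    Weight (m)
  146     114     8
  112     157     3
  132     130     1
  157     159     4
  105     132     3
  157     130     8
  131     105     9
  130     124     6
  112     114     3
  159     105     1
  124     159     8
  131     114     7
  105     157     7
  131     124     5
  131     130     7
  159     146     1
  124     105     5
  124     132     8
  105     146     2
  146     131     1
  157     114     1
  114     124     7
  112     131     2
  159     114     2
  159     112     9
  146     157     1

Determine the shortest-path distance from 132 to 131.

6 m

Settle nodes by increasing distance from 132:
132: 0
130: 1  (via 132)
105: 3  (via 132)
159: 4  (via 105)
146: 5  (via 105)
157: 6  (via 146)
114: 6  (via 159)
131: 6  (via 146)
Shortest route: 132 → 105 → 146 → 131 = 6 m.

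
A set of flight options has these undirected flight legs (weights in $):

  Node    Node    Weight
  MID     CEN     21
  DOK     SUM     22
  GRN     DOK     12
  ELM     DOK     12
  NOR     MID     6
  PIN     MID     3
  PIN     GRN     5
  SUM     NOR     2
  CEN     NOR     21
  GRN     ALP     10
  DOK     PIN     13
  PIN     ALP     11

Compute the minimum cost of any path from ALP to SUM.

$22

Compare a few routes:
ALP - GRN - PIN - MID - NOR - SUM: 10+5+3+6+2 = 26
ALP - PIN - MID - NOR - SUM: 11+3+6+2 = 22
ALP - GRN - DOK - SUM: 10+12+22 = 44
ALP - GRN - DOK - PIN - MID - NOR - SUM: 10+12+13+3+6+2 = 46
The minimum is $22 via ALP - PIN - MID - NOR - SUM.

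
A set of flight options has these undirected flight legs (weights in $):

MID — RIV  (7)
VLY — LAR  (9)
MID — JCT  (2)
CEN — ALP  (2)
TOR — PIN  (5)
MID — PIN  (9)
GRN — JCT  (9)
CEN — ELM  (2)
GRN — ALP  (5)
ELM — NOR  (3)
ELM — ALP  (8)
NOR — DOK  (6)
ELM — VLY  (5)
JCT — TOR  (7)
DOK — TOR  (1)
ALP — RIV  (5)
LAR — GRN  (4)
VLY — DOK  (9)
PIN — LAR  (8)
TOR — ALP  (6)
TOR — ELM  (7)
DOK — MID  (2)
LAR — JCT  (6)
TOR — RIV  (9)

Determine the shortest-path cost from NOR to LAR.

$16

Compare a few routes:
NOR–ELM–VLY–LAR: 3+5+9 = 17
NOR–DOK–MID–JCT–LAR: 6+2+2+6 = 16
The minimum is $16 via NOR–DOK–MID–JCT–LAR.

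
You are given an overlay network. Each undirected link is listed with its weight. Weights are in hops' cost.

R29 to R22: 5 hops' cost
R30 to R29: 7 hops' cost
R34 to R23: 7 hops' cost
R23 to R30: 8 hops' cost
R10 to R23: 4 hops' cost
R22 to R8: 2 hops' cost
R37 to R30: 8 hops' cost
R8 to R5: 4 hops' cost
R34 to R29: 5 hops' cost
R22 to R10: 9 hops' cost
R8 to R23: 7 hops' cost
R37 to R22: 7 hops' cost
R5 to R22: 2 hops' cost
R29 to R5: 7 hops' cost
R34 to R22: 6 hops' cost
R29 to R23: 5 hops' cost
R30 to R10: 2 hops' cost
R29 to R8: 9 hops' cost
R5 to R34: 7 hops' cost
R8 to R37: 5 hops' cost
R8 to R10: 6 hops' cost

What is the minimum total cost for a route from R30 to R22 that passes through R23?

Best R30 to R23: R30–R10–R23 costing 6
Best R23 to R22: R23–R8–R22 costing 9
Total via R23: 6 + 9 = 15 hops' cost.

15 hops' cost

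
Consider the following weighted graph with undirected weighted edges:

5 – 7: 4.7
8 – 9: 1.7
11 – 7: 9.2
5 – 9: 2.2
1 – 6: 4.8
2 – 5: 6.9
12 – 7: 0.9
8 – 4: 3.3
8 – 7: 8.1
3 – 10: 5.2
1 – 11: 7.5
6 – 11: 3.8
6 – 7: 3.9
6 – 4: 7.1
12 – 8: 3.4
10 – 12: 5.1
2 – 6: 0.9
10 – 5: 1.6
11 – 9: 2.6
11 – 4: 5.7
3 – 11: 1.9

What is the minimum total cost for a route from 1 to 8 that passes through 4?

15.2

Shortest 1→4: 1 → 6 → 4 = 11.9
Shortest 4→8: 4 → 8 = 3.3
Total via 4: 11.9 + 3.3 = 15.2.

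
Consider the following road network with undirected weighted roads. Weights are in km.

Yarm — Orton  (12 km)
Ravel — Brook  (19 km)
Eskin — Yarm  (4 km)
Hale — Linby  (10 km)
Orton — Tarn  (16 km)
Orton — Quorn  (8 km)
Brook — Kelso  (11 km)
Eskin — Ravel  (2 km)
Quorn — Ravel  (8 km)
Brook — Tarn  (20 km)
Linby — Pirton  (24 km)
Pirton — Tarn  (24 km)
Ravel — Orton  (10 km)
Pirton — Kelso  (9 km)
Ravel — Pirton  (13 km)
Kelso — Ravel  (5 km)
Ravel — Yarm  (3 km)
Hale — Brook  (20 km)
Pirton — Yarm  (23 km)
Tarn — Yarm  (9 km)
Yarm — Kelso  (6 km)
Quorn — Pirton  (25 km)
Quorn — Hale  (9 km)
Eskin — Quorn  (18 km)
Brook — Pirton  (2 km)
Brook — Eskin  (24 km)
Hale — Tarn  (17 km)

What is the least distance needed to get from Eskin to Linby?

Enumerating some paths:
Eskin → Ravel → Quorn → Hale → Linby: 2+8+9+10 = 29
Eskin → Yarm → Ravel → Quorn → Hale → Linby: 4+3+8+9+10 = 34
Cheapest is Eskin → Ravel → Quorn → Hale → Linby at 29 km.

29 km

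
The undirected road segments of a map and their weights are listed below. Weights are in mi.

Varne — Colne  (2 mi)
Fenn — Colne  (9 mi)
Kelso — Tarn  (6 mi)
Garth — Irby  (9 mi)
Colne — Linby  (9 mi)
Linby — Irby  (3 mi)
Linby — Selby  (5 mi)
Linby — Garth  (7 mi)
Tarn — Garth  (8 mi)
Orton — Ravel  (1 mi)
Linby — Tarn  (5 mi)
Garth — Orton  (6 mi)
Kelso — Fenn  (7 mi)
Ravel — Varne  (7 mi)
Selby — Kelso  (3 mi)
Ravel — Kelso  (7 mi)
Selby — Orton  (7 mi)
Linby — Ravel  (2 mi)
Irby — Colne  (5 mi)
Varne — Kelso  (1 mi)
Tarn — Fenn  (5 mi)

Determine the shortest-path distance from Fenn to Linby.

Shortest distances from Fenn:
Fenn: 0
Tarn: 5  (via Fenn)
Kelso: 7  (via Fenn)
Varne: 8  (via Kelso)
Colne: 9  (via Fenn)
Linby: 10  (via Tarn)
Shortest route: Fenn–Tarn–Linby = 10 mi.

10 mi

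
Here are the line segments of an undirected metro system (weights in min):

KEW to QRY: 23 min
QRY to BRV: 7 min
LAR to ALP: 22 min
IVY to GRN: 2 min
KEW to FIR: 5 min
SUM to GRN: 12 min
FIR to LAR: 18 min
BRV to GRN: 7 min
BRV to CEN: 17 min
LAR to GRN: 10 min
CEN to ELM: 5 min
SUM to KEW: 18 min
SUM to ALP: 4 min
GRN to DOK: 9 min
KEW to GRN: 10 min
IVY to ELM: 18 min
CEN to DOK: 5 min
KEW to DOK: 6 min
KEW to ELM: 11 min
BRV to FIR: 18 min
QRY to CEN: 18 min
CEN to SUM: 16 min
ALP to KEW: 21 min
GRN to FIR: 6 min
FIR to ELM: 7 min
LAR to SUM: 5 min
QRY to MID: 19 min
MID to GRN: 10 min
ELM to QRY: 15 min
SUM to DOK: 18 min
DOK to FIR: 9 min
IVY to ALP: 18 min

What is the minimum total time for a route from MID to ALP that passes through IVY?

30 min

Best MID to IVY: MID–GRN–IVY costing 12
Shortest IVY→ALP: IVY–ALP = 18
Total via IVY: 12 + 18 = 30 min.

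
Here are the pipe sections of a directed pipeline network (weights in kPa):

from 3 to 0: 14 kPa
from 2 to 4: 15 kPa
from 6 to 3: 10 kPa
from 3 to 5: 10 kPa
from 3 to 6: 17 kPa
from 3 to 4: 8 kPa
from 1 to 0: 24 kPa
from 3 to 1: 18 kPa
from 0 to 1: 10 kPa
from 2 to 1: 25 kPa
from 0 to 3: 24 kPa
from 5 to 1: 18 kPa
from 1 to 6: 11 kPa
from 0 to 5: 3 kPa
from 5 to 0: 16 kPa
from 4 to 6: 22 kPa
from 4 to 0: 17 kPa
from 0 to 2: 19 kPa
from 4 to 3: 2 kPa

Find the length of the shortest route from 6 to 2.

Candidate routes:
6–3–4–0–2: 10+8+17+19 = 54
6–3–0–2: 10+14+19 = 43
Cheapest is 6–3–0–2 at 43 kPa.

43 kPa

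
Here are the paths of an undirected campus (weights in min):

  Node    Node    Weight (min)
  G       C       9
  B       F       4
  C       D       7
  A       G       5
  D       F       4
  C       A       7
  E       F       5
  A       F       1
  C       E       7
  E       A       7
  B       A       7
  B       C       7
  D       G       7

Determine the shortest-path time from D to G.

7 min

Shortest distances from D:
D: 0
F: 4  (via D)
A: 5  (via F)
C: 7  (via D)
G: 7  (via D)
Shortest route: D–G = 7 min.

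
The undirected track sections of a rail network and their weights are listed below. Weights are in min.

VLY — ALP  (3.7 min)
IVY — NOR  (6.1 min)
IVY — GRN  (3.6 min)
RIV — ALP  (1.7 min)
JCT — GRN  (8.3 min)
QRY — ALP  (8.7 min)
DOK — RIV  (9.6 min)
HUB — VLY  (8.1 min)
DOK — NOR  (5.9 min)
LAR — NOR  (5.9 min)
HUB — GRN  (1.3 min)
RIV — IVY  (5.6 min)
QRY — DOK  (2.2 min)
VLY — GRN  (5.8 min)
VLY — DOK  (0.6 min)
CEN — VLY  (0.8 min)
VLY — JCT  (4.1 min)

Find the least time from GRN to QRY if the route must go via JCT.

15.2 min

Best GRN to JCT: GRN → JCT costing 8.3
Shortest JCT→QRY: JCT → VLY → DOK → QRY = 6.9
Total via JCT: 8.3 + 6.9 = 15.2 min.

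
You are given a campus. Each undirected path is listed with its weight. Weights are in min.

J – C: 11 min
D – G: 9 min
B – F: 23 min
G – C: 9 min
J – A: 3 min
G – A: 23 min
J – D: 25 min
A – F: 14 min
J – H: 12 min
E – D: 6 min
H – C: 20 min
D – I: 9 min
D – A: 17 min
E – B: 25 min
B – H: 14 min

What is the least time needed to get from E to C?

24 min

Enumerating some paths:
E → D → A → J → C: 6+17+3+11 = 37
E → D → G → A → J → C: 6+9+23+3+11 = 52
E → D → G → C: 6+9+9 = 24
E → D → J → C: 6+25+11 = 42
The minimum is 24 min via E → D → G → C.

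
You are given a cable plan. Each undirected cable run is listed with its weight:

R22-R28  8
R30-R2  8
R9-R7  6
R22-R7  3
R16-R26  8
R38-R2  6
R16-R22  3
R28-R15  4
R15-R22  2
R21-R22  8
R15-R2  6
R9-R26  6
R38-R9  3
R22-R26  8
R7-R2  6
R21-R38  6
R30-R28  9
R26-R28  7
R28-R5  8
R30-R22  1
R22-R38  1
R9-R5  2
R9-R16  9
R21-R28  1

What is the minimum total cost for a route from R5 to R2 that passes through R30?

Shortest R5→R30: R5 → R9 → R38 → R22 → R30 = 7
Shortest R30→R2: R30 → R2 = 8
Total via R30: 7 + 8 = 15.

15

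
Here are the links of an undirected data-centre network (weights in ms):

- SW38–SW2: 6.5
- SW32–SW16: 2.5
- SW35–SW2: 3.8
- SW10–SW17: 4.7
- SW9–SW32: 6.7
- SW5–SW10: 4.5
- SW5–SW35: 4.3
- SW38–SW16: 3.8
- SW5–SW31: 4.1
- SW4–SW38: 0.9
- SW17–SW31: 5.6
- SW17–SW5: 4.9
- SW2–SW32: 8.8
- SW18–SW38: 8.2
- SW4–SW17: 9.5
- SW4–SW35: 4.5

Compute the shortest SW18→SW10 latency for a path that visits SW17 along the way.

Best SW18 to SW17: SW18–SW38–SW4–SW17 costing 18.6
Shortest SW17→SW10: SW17–SW10 = 4.7
Total via SW17: 18.6 + 4.7 = 23.3 ms.

23.3 ms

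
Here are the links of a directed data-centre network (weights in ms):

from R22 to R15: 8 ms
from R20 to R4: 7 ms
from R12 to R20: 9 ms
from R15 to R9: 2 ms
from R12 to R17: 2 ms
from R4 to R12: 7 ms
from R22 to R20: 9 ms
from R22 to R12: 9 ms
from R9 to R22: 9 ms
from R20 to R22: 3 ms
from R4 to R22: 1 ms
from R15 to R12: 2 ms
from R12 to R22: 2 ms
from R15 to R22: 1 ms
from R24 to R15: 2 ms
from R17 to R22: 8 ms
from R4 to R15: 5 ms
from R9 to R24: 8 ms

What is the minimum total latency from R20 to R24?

Compare a few routes:
R20 → R4 → R12 → R22 → R15 → R9 → R24: 7+7+2+8+2+8 = 34
R20 → R4 → R22 → R15 → R9 → R24: 7+1+8+2+8 = 26
R20 → R22 → R15 → R9 → R24: 3+8+2+8 = 21
R20 → R4 → R15 → R9 → R24: 7+5+2+8 = 22
Cheapest is R20 → R22 → R15 → R9 → R24 at 21 ms.

21 ms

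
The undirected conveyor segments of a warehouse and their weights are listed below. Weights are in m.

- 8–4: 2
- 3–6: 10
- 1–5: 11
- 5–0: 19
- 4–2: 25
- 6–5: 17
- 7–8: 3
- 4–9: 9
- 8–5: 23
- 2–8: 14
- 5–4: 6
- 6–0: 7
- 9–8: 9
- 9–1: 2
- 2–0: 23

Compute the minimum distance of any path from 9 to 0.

Shortest distances from 9:
9: 0
1: 2  (via 9)
4: 9  (via 9)
8: 9  (via 9)
7: 12  (via 8)
5: 13  (via 1)
2: 23  (via 8)
6: 30  (via 5)
0: 32  (via 5)
Shortest route: 9 → 1 → 5 → 0 = 32 m.

32 m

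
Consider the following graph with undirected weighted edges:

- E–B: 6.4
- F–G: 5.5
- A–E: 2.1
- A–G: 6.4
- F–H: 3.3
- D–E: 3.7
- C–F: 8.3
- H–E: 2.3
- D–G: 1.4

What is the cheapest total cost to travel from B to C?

Candidate routes:
B - E - D - G - F - C: 6.4+3.7+1.4+5.5+8.3 = 25.3
B - E - A - G - F - C: 6.4+2.1+6.4+5.5+8.3 = 28.7
B - E - H - F - C: 6.4+2.3+3.3+8.3 = 20.3
Cheapest is B - E - H - F - C at 20.3.

20.3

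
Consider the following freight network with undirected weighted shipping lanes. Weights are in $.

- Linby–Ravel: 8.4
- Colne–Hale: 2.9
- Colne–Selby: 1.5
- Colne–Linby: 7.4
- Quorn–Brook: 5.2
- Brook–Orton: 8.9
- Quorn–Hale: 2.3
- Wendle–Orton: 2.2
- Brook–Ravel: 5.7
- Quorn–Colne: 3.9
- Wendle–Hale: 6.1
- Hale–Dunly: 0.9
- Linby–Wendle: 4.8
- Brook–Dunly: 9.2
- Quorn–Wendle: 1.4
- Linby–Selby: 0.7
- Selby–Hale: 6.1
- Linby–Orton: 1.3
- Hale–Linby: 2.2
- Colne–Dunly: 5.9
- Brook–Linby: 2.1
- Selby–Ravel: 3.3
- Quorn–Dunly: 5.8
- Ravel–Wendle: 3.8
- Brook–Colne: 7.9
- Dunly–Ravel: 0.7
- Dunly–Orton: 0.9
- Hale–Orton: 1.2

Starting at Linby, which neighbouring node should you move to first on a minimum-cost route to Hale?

Compare a few routes:
Linby → Orton → Hale: 1.3+1.2 = 2.5
Linby → Hale: 2.2 = 2.2
The minimum is $2.2 via Linby → Hale.
So from Linby the first move is to Hale.

Hale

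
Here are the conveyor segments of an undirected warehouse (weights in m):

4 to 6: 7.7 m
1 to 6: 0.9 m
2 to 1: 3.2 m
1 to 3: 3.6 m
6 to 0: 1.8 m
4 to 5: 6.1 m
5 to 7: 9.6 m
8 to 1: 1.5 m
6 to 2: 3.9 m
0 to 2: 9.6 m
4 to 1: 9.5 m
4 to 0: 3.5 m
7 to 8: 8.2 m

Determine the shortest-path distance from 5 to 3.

Shortest distances from 5:
5: 0
4: 6.1  (via 5)
0: 9.6  (via 4)
7: 9.6  (via 5)
6: 11.4  (via 0)
1: 12.3  (via 6)
8: 13.8  (via 1)
2: 15.3  (via 6)
3: 15.9  (via 1)
Shortest route: 5 → 4 → 0 → 6 → 1 → 3 = 15.9 m.

15.9 m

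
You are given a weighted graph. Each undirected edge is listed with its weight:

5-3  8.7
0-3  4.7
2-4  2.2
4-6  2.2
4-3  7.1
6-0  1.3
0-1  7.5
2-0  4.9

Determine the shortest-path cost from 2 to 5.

18

Enumerating some paths:
2–0–3–5: 4.9+4.7+8.7 = 18.3
2–4–3–5: 2.2+7.1+8.7 = 18
2–4–6–0–3–5: 2.2+2.2+1.3+4.7+8.7 = 19.1
Cheapest is 2–4–3–5 at 18.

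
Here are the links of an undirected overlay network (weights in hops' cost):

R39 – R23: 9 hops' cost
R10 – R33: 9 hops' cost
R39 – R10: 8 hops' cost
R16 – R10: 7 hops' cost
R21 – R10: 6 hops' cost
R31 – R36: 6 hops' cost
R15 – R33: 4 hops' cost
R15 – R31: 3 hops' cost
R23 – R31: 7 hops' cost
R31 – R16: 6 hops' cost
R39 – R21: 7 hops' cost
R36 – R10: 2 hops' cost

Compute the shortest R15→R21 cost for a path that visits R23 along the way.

Shortest R15→R23: R15–R31–R23 = 10
Shortest R23→R21: R23–R39–R21 = 16
Total via R23: 10 + 16 = 26 hops' cost.

26 hops' cost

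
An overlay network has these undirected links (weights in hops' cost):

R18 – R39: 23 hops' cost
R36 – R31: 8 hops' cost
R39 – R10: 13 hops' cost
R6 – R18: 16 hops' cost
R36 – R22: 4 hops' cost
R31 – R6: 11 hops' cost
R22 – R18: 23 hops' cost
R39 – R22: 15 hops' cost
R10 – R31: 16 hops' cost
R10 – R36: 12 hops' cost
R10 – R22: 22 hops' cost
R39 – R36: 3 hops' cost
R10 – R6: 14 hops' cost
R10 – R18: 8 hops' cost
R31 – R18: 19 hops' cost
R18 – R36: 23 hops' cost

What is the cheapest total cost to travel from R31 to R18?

Shortest distances from R31:
R31: 0
R36: 8  (via R31)
R39: 11  (via R36)
R6: 11  (via R31)
R22: 12  (via R36)
R10: 16  (via R31)
R18: 19  (via R31)
Shortest route: R31–R18 = 19 hops' cost.

19 hops' cost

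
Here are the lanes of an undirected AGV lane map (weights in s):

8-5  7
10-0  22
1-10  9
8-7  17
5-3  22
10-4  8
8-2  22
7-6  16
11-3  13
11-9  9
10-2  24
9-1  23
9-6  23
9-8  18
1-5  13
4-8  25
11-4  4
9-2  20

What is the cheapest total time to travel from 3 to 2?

Compare a few routes:
3 - 11 - 9 - 2: 13+9+20 = 42
3 - 5 - 8 - 2: 22+7+22 = 51
3 - 11 - 4 - 10 - 2: 13+4+8+24 = 49
Cheapest is 3 - 11 - 9 - 2 at 42 s.

42 s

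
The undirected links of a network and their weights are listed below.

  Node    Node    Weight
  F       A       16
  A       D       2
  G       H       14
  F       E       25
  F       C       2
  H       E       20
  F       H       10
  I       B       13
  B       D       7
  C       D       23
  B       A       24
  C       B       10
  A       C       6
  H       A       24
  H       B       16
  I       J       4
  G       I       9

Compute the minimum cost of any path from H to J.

Shortest distances from H:
H: 0
F: 10  (via H)
C: 12  (via F)
G: 14  (via H)
B: 16  (via H)
A: 18  (via C)
D: 20  (via A)
E: 20  (via H)
I: 23  (via G)
J: 27  (via I)
Shortest route: H–G–I–J = 27.

27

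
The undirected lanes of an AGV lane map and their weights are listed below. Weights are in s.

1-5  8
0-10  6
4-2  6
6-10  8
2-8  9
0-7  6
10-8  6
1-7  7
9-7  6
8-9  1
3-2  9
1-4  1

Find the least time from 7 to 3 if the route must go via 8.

25 s

Shortest 7→8: 7 → 9 → 8 = 7
Shortest 8→3: 8 → 2 → 3 = 18
Total via 8: 7 + 18 = 25 s.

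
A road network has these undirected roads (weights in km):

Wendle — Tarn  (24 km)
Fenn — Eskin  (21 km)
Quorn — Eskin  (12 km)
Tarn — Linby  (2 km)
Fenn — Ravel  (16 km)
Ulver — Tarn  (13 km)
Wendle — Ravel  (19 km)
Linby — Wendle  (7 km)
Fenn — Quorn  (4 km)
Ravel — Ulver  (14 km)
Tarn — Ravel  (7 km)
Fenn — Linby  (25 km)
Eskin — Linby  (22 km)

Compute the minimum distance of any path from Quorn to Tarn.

27 km

Shortest distances from Quorn:
Quorn: 0
Fenn: 4  (via Quorn)
Eskin: 12  (via Quorn)
Ravel: 20  (via Fenn)
Tarn: 27  (via Ravel)
Shortest route: Quorn–Fenn–Ravel–Tarn = 27 km.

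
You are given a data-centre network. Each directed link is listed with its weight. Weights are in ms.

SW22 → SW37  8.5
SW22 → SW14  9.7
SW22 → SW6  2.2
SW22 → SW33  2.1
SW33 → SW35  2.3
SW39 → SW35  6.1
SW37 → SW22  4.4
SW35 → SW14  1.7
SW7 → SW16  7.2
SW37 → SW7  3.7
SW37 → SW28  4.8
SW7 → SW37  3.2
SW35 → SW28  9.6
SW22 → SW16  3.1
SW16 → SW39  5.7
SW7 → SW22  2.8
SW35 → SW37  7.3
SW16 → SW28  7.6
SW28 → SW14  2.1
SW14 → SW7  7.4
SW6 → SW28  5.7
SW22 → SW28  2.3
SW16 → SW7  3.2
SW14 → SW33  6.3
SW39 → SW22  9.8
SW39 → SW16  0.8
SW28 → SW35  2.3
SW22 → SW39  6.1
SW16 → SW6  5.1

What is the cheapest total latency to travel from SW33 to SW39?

Running Dijkstra from SW33:
SW33: 0
SW35: 2.3  (via SW33)
SW14: 4  (via SW35)
SW37: 9.6  (via SW35)
SW7: 11.4  (via SW14)
SW28: 11.9  (via SW35)
SW22: 14  (via SW37)
SW6: 16.2  (via SW22)
SW16: 17.1  (via SW22)
SW39: 20.1  (via SW22)
Shortest route: SW33 → SW35 → SW37 → SW22 → SW39 = 20.1 ms.

20.1 ms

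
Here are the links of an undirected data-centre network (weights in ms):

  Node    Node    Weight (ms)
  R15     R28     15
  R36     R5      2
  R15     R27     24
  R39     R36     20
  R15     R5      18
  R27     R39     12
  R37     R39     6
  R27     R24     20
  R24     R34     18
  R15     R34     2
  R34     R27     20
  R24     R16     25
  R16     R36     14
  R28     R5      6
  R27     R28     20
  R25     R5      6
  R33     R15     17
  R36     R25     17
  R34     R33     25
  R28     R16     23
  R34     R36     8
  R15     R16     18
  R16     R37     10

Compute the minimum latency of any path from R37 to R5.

Running Dijkstra from R37:
R37: 0
R39: 6  (via R37)
R16: 10  (via R37)
R27: 18  (via R39)
R36: 24  (via R16)
R5: 26  (via R36)
Shortest route: R37–R16–R36–R5 = 26 ms.

26 ms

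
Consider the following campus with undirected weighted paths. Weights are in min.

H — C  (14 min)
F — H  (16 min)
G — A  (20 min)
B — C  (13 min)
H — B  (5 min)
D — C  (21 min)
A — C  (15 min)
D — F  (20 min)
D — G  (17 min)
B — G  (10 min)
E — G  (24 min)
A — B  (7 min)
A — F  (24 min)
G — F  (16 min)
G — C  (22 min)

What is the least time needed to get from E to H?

Compare a few routes:
E → G → F → H: 24+16+16 = 56
E → G → C → H: 24+22+14 = 60
E → G → B → H: 24+10+5 = 39
E → G → A → B → H: 24+20+7+5 = 56
The minimum is 39 min via E → G → B → H.

39 min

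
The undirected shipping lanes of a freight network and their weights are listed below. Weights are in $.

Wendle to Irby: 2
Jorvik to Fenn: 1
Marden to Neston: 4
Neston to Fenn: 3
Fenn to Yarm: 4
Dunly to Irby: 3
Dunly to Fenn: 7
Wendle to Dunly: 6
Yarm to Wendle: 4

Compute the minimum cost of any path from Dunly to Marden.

Candidate routes:
Dunly–Fenn–Neston–Marden: 7+3+4 = 14
Dunly–Irby–Wendle–Yarm–Fenn–Neston–Marden: 3+2+4+4+3+4 = 20
Dunly–Wendle–Yarm–Fenn–Neston–Marden: 6+4+4+3+4 = 21
Cheapest is Dunly–Fenn–Neston–Marden at $14.

$14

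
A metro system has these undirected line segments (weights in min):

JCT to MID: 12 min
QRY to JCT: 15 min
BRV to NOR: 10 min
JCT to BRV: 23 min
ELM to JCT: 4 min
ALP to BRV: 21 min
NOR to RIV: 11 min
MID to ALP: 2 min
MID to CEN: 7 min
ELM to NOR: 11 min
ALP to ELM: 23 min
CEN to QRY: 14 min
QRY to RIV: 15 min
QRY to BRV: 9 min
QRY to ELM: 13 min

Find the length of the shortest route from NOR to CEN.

33 min

Shortest distances from NOR:
NOR: 0
BRV: 10  (via NOR)
RIV: 11  (via NOR)
ELM: 11  (via NOR)
JCT: 15  (via ELM)
QRY: 19  (via BRV)
MID: 27  (via JCT)
ALP: 29  (via MID)
CEN: 33  (via QRY)
Shortest route: NOR → BRV → QRY → CEN = 33 min.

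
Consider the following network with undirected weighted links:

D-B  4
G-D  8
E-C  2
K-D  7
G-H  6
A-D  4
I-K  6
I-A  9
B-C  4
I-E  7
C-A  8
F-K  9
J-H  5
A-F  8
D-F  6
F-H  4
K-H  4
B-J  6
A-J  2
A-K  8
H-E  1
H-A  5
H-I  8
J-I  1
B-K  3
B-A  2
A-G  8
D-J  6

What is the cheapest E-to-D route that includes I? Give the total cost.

14

Shortest E→I: E–I = 7
Shortest I→D: I–J–D = 7
Total via I: 7 + 7 = 14.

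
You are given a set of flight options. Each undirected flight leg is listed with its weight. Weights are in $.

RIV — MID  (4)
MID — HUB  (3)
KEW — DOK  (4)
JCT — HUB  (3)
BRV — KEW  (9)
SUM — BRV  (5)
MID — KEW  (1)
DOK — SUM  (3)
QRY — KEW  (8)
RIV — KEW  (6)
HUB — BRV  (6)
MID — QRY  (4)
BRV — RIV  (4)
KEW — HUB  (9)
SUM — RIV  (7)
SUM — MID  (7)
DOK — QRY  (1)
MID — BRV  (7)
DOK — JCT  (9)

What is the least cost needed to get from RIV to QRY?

$8

Running Dijkstra from RIV:
RIV: 0
BRV: 4  (via RIV)
MID: 4  (via RIV)
KEW: 5  (via MID)
HUB: 7  (via MID)
SUM: 7  (via RIV)
QRY: 8  (via MID)
Shortest route: RIV → MID → QRY = $8.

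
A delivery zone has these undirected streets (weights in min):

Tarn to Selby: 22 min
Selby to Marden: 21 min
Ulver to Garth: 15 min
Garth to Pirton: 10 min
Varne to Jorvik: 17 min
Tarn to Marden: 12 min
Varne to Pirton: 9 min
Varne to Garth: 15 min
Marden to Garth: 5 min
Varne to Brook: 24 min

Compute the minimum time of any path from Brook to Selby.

Shortest distances from Brook:
Brook: 0
Varne: 24  (via Brook)
Pirton: 33  (via Varne)
Garth: 39  (via Varne)
Jorvik: 41  (via Varne)
Marden: 44  (via Garth)
Ulver: 54  (via Garth)
Tarn: 56  (via Marden)
Selby: 65  (via Marden)
Shortest route: Brook–Varne–Garth–Marden–Selby = 65 min.

65 min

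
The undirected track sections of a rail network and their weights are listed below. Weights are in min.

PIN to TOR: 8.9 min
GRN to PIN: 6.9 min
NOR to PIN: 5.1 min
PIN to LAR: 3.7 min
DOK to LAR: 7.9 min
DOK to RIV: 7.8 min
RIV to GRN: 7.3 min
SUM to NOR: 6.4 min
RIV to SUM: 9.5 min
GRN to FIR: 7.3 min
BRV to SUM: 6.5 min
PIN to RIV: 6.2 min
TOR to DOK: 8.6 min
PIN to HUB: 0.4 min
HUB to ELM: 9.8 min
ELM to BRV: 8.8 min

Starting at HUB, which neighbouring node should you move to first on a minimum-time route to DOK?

Compare a few routes:
HUB - PIN - LAR - DOK: 0.4+3.7+7.9 = 12
HUB - PIN - RIV - DOK: 0.4+6.2+7.8 = 14.4
The minimum is 12 min via HUB - PIN - LAR - DOK.
So from HUB the first move is to PIN.

PIN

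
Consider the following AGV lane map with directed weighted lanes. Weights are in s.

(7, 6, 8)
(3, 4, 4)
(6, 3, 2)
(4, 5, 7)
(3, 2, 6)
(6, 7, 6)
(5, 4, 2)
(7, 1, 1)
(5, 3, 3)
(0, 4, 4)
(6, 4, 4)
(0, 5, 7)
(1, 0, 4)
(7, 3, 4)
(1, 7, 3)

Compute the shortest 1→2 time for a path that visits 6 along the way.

Best 1 to 6: 1 → 7 → 6 costing 11
Best 6 to 2: 6 → 3 → 2 costing 8
Total via 6: 11 + 8 = 19 s.

19 s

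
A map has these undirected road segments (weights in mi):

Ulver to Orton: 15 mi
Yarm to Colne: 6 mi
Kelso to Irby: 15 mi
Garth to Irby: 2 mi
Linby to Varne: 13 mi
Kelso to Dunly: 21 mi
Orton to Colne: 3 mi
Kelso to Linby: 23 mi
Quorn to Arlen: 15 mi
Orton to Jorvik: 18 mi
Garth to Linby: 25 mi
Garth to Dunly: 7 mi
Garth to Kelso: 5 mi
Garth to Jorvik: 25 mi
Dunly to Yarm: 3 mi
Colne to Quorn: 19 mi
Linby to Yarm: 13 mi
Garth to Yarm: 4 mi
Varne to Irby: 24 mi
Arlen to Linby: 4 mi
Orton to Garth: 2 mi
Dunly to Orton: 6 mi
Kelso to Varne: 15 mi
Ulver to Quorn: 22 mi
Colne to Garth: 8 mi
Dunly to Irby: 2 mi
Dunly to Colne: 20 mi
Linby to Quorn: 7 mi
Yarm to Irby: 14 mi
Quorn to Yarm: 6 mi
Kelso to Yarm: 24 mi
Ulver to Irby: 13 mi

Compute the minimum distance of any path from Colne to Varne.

25 mi

Running Dijkstra from Colne:
Colne: 0
Orton: 3  (via Colne)
Garth: 5  (via Orton)
Yarm: 6  (via Colne)
Irby: 7  (via Garth)
Dunly: 9  (via Orton)
Kelso: 10  (via Garth)
Quorn: 12  (via Yarm)
Ulver: 18  (via Orton)
Linby: 19  (via Yarm)
Jorvik: 21  (via Orton)
Arlen: 23  (via Linby)
Varne: 25  (via Kelso)
Shortest route: Colne → Orton → Garth → Kelso → Varne = 25 mi.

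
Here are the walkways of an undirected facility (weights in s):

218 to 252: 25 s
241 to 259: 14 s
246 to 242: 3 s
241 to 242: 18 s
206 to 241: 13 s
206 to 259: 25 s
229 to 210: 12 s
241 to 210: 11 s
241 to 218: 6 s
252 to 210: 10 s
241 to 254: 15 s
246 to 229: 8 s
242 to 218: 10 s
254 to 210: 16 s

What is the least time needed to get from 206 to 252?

Enumerating some paths:
206 → 241 → 254 → 210 → 252: 13+15+16+10 = 54
206 → 241 → 218 → 252: 13+6+25 = 44
206 → 241 → 210 → 252: 13+11+10 = 34
206 → 259 → 241 → 210 → 252: 25+14+11+10 = 60
The minimum is 34 s via 206 → 241 → 210 → 252.

34 s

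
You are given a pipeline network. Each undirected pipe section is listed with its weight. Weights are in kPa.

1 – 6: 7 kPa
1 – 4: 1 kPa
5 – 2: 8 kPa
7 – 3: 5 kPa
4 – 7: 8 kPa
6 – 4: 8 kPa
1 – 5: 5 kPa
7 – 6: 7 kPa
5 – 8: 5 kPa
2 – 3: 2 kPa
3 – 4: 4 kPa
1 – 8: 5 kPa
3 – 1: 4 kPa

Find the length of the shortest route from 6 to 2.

13 kPa

Shortest distances from 6:
6: 0
1: 7  (via 6)
7: 7  (via 6)
4: 8  (via 6)
3: 11  (via 1)
5: 12  (via 1)
8: 12  (via 1)
2: 13  (via 3)
Shortest route: 6–1–3–2 = 13 kPa.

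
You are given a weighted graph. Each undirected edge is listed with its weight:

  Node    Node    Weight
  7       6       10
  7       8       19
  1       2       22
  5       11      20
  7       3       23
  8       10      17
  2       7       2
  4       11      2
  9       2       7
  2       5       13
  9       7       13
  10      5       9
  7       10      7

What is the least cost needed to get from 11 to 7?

35

Settle nodes by increasing distance from 11:
11: 0
4: 2  (via 11)
5: 20  (via 11)
10: 29  (via 5)
2: 33  (via 5)
7: 35  (via 2)
Shortest route: 11–5–2–7 = 35.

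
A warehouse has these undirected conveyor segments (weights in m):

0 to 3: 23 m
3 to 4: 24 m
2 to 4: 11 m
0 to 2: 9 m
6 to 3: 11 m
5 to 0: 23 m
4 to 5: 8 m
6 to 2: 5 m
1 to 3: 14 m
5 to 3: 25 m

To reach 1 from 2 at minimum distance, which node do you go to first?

Enumerating some paths:
2 - 0 - 3 - 1: 9+23+14 = 46
2 - 6 - 3 - 1: 5+11+14 = 30
Cheapest is 2 - 6 - 3 - 1 at 30 m.
So from 2 the first move is to 6.

6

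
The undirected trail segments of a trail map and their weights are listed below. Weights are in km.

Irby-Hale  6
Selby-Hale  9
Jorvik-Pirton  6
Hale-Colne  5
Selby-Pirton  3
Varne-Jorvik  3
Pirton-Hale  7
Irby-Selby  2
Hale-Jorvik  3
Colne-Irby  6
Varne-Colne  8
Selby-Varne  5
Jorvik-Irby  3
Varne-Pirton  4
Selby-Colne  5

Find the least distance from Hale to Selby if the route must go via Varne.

11 km

Best Hale to Varne: Hale–Jorvik–Varne costing 6
Shortest Varne→Selby: Varne–Selby = 5
Total via Varne: 6 + 5 = 11 km.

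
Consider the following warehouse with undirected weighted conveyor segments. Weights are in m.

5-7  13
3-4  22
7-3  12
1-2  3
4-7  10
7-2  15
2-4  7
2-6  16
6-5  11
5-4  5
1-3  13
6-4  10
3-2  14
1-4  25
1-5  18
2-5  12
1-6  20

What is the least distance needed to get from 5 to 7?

Shortest distances from 5:
5: 0
4: 5  (via 5)
6: 11  (via 5)
2: 12  (via 5)
7: 13  (via 5)
Shortest route: 5 → 7 = 13 m.

13 m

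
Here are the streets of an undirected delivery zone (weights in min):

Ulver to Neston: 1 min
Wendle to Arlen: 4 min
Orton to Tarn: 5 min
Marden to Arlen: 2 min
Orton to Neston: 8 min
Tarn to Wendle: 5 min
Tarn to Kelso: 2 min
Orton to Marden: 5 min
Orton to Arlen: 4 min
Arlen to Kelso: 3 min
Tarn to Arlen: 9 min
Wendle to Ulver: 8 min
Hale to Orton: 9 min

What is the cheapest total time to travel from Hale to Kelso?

Compare a few routes:
Hale - Orton - Arlen - Tarn - Kelso: 9+4+9+2 = 24
Hale - Orton - Arlen - Wendle - Tarn - Kelso: 9+4+4+5+2 = 24
Hale - Orton - Marden - Arlen - Kelso: 9+5+2+3 = 19
Hale - Orton - Arlen - Kelso: 9+4+3 = 16
The minimum is 16 min via Hale - Orton - Arlen - Kelso.

16 min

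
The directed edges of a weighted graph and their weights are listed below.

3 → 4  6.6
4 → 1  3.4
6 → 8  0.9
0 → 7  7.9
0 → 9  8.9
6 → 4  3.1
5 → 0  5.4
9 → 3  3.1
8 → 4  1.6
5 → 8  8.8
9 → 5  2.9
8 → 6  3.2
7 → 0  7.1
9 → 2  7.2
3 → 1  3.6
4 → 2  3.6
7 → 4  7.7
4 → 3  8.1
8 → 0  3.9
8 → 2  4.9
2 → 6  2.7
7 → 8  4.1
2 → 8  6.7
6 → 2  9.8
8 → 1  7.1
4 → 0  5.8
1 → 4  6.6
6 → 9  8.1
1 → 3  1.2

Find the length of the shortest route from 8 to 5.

14.2

Candidate routes:
8 → 2 → 6 → 9 → 5: 4.9+2.7+8.1+2.9 = 18.6
8 → 6 → 9 → 5: 3.2+8.1+2.9 = 14.2
8 → 0 → 9 → 5: 3.9+8.9+2.9 = 15.7
The minimum is 14.2 via 8 → 6 → 9 → 5.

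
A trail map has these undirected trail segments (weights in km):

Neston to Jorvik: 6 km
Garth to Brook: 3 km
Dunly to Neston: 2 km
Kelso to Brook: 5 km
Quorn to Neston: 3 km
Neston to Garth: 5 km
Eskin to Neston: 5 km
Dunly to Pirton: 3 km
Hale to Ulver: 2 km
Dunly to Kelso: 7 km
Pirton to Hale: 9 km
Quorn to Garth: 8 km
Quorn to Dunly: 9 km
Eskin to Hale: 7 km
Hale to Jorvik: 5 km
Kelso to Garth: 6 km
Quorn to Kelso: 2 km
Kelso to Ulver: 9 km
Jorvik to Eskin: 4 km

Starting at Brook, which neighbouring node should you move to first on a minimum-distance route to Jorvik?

Garth

Enumerating some paths:
Brook–Kelso–Quorn–Neston–Jorvik: 5+2+3+6 = 16
Brook–Garth–Neston–Jorvik: 3+5+6 = 14
The minimum is 14 km via Brook–Garth–Neston–Jorvik.
So from Brook the first move is to Garth.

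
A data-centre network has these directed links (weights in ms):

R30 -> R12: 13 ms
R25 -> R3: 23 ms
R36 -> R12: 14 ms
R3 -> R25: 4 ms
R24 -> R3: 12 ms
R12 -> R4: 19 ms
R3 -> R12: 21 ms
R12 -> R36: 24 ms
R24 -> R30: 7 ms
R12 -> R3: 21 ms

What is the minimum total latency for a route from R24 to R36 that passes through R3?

Shortest R24→R3: R24 → R3 = 12
Shortest R3→R36: R3 → R12 → R36 = 45
Total via R3: 12 + 45 = 57 ms.

57 ms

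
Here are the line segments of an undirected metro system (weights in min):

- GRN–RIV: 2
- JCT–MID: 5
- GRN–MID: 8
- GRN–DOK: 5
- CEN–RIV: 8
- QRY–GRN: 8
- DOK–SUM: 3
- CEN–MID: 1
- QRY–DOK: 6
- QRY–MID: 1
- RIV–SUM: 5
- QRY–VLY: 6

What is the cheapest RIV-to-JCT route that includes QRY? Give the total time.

Shortest RIV→QRY: RIV → GRN → QRY = 10
Shortest QRY→JCT: QRY → MID → JCT = 6
Total via QRY: 10 + 6 = 16 min.

16 min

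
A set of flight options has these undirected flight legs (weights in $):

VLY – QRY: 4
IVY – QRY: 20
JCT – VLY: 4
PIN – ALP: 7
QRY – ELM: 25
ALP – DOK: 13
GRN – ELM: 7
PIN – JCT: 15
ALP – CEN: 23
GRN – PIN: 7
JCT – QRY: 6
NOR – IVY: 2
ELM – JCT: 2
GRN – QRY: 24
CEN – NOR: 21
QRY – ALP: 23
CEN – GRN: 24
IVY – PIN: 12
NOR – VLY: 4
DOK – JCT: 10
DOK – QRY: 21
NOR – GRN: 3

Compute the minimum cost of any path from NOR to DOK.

Settle nodes by increasing distance from NOR:
NOR: 0
IVY: 2  (via NOR)
GRN: 3  (via NOR)
VLY: 4  (via NOR)
QRY: 8  (via VLY)
JCT: 8  (via VLY)
ELM: 10  (via GRN)
PIN: 10  (via GRN)
ALP: 17  (via PIN)
DOK: 18  (via JCT)
Shortest route: NOR–VLY–JCT–DOK = $18.

$18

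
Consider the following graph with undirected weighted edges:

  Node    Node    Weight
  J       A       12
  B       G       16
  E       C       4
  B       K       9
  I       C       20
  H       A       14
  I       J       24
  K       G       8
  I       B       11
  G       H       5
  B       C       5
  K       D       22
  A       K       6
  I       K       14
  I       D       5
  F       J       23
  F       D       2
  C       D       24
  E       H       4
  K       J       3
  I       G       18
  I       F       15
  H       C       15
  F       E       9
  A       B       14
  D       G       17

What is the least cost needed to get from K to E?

17

Shortest distances from K:
K: 0
J: 3  (via K)
A: 6  (via K)
G: 8  (via K)
B: 9  (via K)
H: 13  (via G)
C: 14  (via B)
I: 14  (via K)
E: 17  (via H)
Shortest route: K → G → H → E = 17.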